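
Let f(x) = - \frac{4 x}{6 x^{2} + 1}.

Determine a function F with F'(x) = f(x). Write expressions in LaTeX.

An antiderivative is F(x) = - \frac{\log{\left(2 x^{2} + \frac{1}{3} \right)}}{3}.

The substitution u = 2 x^{2} + \frac{1}{3} works: f is exactly (dF/du)*(du/dx) for that inner function.
Check: d/dx[- \frac{\log{\left(2 x^{2} + \frac{1}{3} \right)}}{3}] = - \frac{4 x}{6 x^{2} + 1} = f(x).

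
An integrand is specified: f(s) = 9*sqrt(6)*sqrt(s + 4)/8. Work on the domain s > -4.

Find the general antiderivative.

A first test for any F(s): its s-derivative must equal f(s) identically.
Check: d/ds[sqrt(2)*(3*sqrt(3)*s*sqrt(s + 4) + 12*sqrt(3)*sqrt(s + 4))/4] = (9*sqrt(6)*s + 36*sqrt(6))/(8*sqrt(s + 4)), which equals f(s).

F(s) = sqrt(2)*(3*sqrt(3)*s*sqrt(s + 4) + 12*sqrt(3)*sqrt(s + 4))/4 + C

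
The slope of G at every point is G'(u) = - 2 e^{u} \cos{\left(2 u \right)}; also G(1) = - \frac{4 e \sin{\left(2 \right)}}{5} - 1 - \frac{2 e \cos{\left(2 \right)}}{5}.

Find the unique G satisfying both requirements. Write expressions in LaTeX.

Since d/du undoes antidifferentiation here, G(u) must give back the stated G'(u).
A general antiderivative is - \frac{4 e^{u} \sin{\left(2 u \right)}}{5} - \frac{2 e^{u} \cos{\left(2 u \right)}}{5} + C.
The condition gives C = - \frac{4 e \sin{\left(2 \right)}}{5} - 1 - \frac{2 e \cos{\left(2 \right)}}{5} - (- \frac{4 e \sin{\left(2 \right)}}{5} - \frac{2 e \cos{\left(2 \right)}}{5}) = -1.
So G(u) = - \frac{4 e^{u} \sin{\left(2 u \right)}}{5} - \frac{2 e^{u} \cos{\left(2 u \right)}}{5} - 1.
Check: d/du[- \frac{4 e^{u} \sin{\left(2 u \right)}}{5} - \frac{2 e^{u} \cos{\left(2 u \right)}}{5} - 1] = - 2 e^{u} \cos{\left(2 u \right)} = G'(u).

G(u) = - \frac{4 e^{u} \sin{\left(2 u \right)}}{5} - \frac{2 e^{u} \cos{\left(2 u \right)}}{5} - 1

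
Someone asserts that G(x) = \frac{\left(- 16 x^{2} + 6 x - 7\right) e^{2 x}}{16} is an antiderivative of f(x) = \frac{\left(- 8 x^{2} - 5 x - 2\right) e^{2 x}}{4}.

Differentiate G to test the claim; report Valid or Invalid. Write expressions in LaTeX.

Valid - differentiating G returns exactly f.

d/dx[G] = - 2 x^{2} e^{2 x} - \frac{5 x e^{2 x}}{4} - \frac{e^{2 x}}{2}
This equals f(x) exactly, so the claim holds.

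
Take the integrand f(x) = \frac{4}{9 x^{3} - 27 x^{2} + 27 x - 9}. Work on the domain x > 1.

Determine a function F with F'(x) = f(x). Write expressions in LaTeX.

An antiderivative is F(x) = - \frac{2}{9 x^{2} - 18 x + 9}.

Any candidate F(x) must reproduce f(x) exactly when differentiated.
Check: d/dx[- \frac{2}{9 x^{2} - 18 x + 9}] = \frac{4}{9 x^{3} - 27 x^{2} + 27 x - 9} = f(x).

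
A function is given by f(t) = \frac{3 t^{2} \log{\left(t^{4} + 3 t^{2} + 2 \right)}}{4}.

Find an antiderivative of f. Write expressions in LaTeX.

Check any antiderivative F(t) by computing F'(t) and comparing it with f(t).
Check: d/dt[\frac{3 t^{3} \log{\left(t^{4} + 3 t^{2} + 2 \right)} - 4 t^{3} + 18 t - 6 \operatorname{atan}{\left(t \right)} - 12 \sqrt{2} \operatorname{atan}{\left(\frac{\sqrt{2} t}{2} \right)}}{12}] = \frac{3 t^{2} \log{\left(t^{4} + 3 t^{2} + 2 \right)}}{4} = f(t).

An antiderivative is F(t) = \frac{3 t^{3} \log{\left(t^{4} + 3 t^{2} + 2 \right)} - 4 t^{3} + 18 t - 6 \operatorname{atan}{\left(t \right)} - 12 \sqrt{2} \operatorname{atan}{\left(\frac{\sqrt{2} t}{2} \right)}}{12}.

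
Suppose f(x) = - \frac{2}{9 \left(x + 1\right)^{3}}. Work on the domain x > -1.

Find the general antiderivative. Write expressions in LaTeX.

F(x) = \frac{1}{9 x^{2} + 18 x + 9} + C

For F(x) to be correct the identity F'(x) - f(x) = 0 must hold.
Check: d/dx[\frac{1}{9 x^{2} + 18 x + 9}] = - \frac{2}{9 x^{3} + 27 x^{2} + 27 x + 9}, which equals f(x).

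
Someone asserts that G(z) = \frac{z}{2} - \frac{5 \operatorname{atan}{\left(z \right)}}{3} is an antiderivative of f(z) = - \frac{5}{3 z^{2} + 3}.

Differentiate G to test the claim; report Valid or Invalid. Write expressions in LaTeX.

d/dz[G] = \frac{3 z^{2} - 7}{6 z^{2} + 6}
d/dz[G] - f(z) = \frac{1}{2} != 0.

Invalid: d/dz[G] - f = \frac{1}{2}, which is not 0.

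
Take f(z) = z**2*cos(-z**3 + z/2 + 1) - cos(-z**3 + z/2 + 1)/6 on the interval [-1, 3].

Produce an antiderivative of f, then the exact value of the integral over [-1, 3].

Antiderivative: F(z) = -sin(-z**3 + z/2 + 1)/3; value = sin(49/2)/3 + sin(3/2)/3

f matches the chain-rule pattern g'(h)*h' with inner function h(z) = -z**3 + z/2 + 1; substituting u = h(z) collapses the integral.
F(z) = -sin(-z**3 + z/2 + 1)/3 is an antiderivative of f.
Check: d/dz[-sin(-z**3 + z/2 + 1)/3] = z**2*cos(-z**3 + z/2 + 1) - cos(-z**3 + z/2 + 1)/6 = f(z).
F(3) = sin(49/2)/3; F(-1) = -sin(3/2)/3.
Integral = F(3) - F(-1) = sin(49/2)/3 + sin(3/2)/3.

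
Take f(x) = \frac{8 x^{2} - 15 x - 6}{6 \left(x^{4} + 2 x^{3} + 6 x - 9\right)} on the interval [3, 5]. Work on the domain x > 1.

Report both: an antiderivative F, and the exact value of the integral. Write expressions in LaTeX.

Antiderivative: F(x) = \frac{- 13 \log{\left(x - 1 \right)} - 37 \log{\left(x + 3 \right)} + 25 \log{\left(x^{2} + 3 \right)} + 10 \sqrt{3} \operatorname{atan}{\left(\frac{\sqrt{3} x}{3} \right)}}{96}; value = - \frac{37 \log{\left(8 \right)}}{96} - \frac{25 \log{\left(12 \right)}}{96} - \frac{5 \sqrt{3} \pi}{144} - \frac{13 \log{\left(4 \right)}}{96} + \frac{13 \log{\left(2 \right)}}{96} + \frac{5 \sqrt{3} \operatorname{atan}{\left(\frac{5 \sqrt{3}}{3} \right)}}{48} + \frac{37 \log{\left(6 \right)}}{96} + \frac{25 \log{\left(28 \right)}}{96}

The denominator factors as 6 \left(x - 1\right) \left(x + 3\right) \left(x^{2} + 3\right); partial fractions split f into directly integrable pieces: \frac{5 \left(5 x + 3\right)}{48 \left(x^{2} + 3\right)} - \frac{37}{96 \left(x + 3\right)} - \frac{13}{96 \left(x - 1\right)}.
F(x) = \frac{- 13 \log{\left(x - 1 \right)} - 37 \log{\left(x + 3 \right)} + 25 \log{\left(x^{2} + 3 \right)} + 10 \sqrt{3} \operatorname{atan}{\left(\frac{\sqrt{3} x}{3} \right)}}{96} is an antiderivative of f.
Check: d/dx[\frac{- 13 \log{\left(x - 1 \right)} - 37 \log{\left(x + 3 \right)} + 25 \log{\left(x^{2} + 3 \right)} + 10 \sqrt{3} \operatorname{atan}{\left(\frac{\sqrt{3} x}{3} \right)}}{96}] = \frac{8 x^{2} - 15 x - 6}{6 x^{4} + 12 x^{3} + 36 x - 54}, which equals f(x).
F(5) = - \frac{37 \log{\left(8 \right)}}{96} - \frac{13 \log{\left(4 \right)}}{96} + \frac{5 \sqrt{3} \operatorname{atan}{\left(\frac{5 \sqrt{3}}{3} \right)}}{48} + \frac{25 \log{\left(28 \right)}}{96}; F(3) = - \frac{37 \log{\left(6 \right)}}{96} - \frac{13 \log{\left(2 \right)}}{96} + \frac{5 \sqrt{3} \pi}{144} + \frac{25 \log{\left(12 \right)}}{96}.
Integral = F(5) - F(3) = - \frac{37 \log{\left(8 \right)}}{96} - \frac{25 \log{\left(12 \right)}}{96} - \frac{5 \sqrt{3} \pi}{144} - \frac{13 \log{\left(4 \right)}}{96} + \frac{13 \log{\left(2 \right)}}{96} + \frac{5 \sqrt{3} \operatorname{atan}{\left(\frac{5 \sqrt{3}}{3} \right)}}{48} + \frac{37 \log{\left(6 \right)}}{96} + \frac{25 \log{\left(28 \right)}}{96}.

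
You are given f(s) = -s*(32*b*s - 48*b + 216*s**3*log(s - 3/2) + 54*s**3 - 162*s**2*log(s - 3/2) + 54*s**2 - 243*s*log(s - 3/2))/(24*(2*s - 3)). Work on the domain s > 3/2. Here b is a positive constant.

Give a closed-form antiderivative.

An antiderivative is F(s) = -s**2*(8*b + 27*s**2*log(s - 3/2) + 27*s*log(s - 3/2))/24.

Whatever form F(s) takes, F'(s) = f(s) is non-negotiable.
Check: d/ds[-s**2*(8*b + 27*s**2*log(s - 3/2) + 27*s*log(s - 3/2))/24] = (-32*b*s**2 + 48*b*s - 216*s**4*log(s - 3/2) - 54*s**4 + 162*s**3*log(s - 3/2) - 54*s**3 + 243*s**2*log(s - 3/2))/(48*s - 72), which equals f(s).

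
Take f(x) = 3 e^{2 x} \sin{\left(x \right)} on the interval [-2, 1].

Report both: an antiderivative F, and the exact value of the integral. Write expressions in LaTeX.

A candidate is checked by its d/dx: the result must match f(x).
F(x) = \frac{6 e^{2 x} \sin{\left(x \right)}}{5} - \frac{3 e^{2 x} \cos{\left(x \right)}}{5} is an antiderivative of f.
Check: d/dx[\frac{6 e^{2 x} \sin{\left(x \right)}}{5} - \frac{3 e^{2 x} \cos{\left(x \right)}}{5}] = 3 e^{2 x} \sin{\left(x \right)} = f(x).
F(1) = - \frac{3 e^{2} \cos{\left(1 \right)}}{5} + \frac{6 e^{2} \sin{\left(1 \right)}}{5}; F(-2) = - \frac{6 \sin{\left(2 \right)}}{5 e^{4}} - \frac{3 \cos{\left(2 \right)}}{5 e^{4}}.
Integral = F(1) - F(-2) = - \frac{3 e^{2} \cos{\left(1 \right)}}{5} + \frac{3 \cos{\left(2 \right)}}{5 e^{4}} + \frac{6 \sin{\left(2 \right)}}{5 e^{4}} + \frac{6 e^{2} \sin{\left(1 \right)}}{5}.

Antiderivative: F(x) = \frac{6 e^{2 x} \sin{\left(x \right)}}{5} - \frac{3 e^{2 x} \cos{\left(x \right)}}{5}; value = - \frac{3 e^{2} \cos{\left(1 \right)}}{5} + \frac{3 \cos{\left(2 \right)}}{5 e^{4}} + \frac{6 \sin{\left(2 \right)}}{5 e^{4}} + \frac{6 e^{2} \sin{\left(1 \right)}}{5}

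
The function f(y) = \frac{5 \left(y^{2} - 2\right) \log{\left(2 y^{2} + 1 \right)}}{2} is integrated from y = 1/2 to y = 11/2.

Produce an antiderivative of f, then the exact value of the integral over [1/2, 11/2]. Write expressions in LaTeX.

Antiderivative: F(y) = \frac{5 y^{3} \log{\left(2 y^{2} + 1 \right)}}{6} - \frac{5 y^{3}}{9} - 5 y \log{\left(2 y^{2} + 1 \right)} + \frac{65 y}{6} - \frac{65 \sqrt{2} \operatorname{atan}{\left(\sqrt{2} y \right)}}{12}; value = - \frac{1375}{36} - \frac{65 \sqrt{2} \operatorname{atan}{\left(\frac{11 \sqrt{2}}{2} \right)}}{12} + \frac{115 \log{\left(\frac{3}{2} \right)}}{48} + \frac{65 \sqrt{2} \operatorname{atan}{\left(\frac{\sqrt{2}}{2} \right)}}{12} + \frac{5335 \log{\left(\frac{123}{2} \right)}}{48}

Check any antiderivative F(y) by computing F'(y) and comparing it with f(y).
F(y) = \frac{5 y^{3} \log{\left(2 y^{2} + 1 \right)}}{6} - \frac{5 y^{3}}{9} - 5 y \log{\left(2 y^{2} + 1 \right)} + \frac{65 y}{6} - \frac{65 \sqrt{2} \operatorname{atan}{\left(\sqrt{2} y \right)}}{12} is an antiderivative of f.
Check: d/dy[\frac{5 y^{3} \log{\left(2 y^{2} + 1 \right)}}{6} - \frac{5 y^{3}}{9} - 5 y \log{\left(2 y^{2} + 1 \right)} + \frac{65 y}{6} - \frac{65 \sqrt{2} \operatorname{atan}{\left(\sqrt{2} y \right)}}{12}] = \frac{5 y^{2} \log{\left(2 y^{2} + 1 \right)}}{2} - 5 \log{\left(2 y^{2} + 1 \right)}, which equals f(y).
F(11/2) = - \frac{2365}{72} - \frac{65 \sqrt{2} \operatorname{atan}{\left(\frac{11 \sqrt{2}}{2} \right)}}{12} + \frac{5335 \log{\left(\frac{123}{2} \right)}}{48}; F(1/2) = - \frac{65 \sqrt{2} \operatorname{atan}{\left(\frac{\sqrt{2}}{2} \right)}}{12} - \frac{115 \log{\left(\frac{3}{2} \right)}}{48} + \frac{385}{72}.
Integral = F(11/2) - F(1/2) = - \frac{1375}{36} - \frac{65 \sqrt{2} \operatorname{atan}{\left(\frac{11 \sqrt{2}}{2} \right)}}{12} + \frac{115 \log{\left(\frac{3}{2} \right)}}{48} + \frac{65 \sqrt{2} \operatorname{atan}{\left(\frac{\sqrt{2}}{2} \right)}}{12} + \frac{5335 \log{\left(\frac{123}{2} \right)}}{48}.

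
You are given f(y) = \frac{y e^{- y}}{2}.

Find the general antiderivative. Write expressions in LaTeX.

F(y) = - \frac{y e^{- y}}{2} - \frac{e^{- y}}{2} + C

f has the shape u'v + uv' for u = - \frac{y}{2} - \frac{1}{2} and v = e^{- y} — it is the derivative of the product u*v.
Check: d/dy[- \frac{y e^{- y}}{2} - \frac{e^{- y}}{2}] = \frac{y e^{- y}}{2} = f(y).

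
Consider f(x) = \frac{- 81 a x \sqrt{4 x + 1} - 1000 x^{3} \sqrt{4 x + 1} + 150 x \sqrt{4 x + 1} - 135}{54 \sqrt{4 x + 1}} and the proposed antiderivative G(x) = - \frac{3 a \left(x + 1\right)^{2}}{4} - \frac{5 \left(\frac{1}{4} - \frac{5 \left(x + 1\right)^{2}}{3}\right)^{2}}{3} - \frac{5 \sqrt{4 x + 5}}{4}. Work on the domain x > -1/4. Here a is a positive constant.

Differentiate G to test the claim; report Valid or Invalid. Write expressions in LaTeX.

Invalid: d/dx[G] - f = \frac{- 81 a \sqrt{4 x + 1} \sqrt{4 x + 5} - 3000 x^{2} \sqrt{4 x + 1} \sqrt{4 x + 5} - 3000 x \sqrt{4 x + 1} \sqrt{4 x + 5} - 850 \sqrt{4 x + 1} \sqrt{4 x + 5} - 135 \sqrt{4 x + 1} + 135 \sqrt{4 x + 5}}{54 \sqrt{4 x + 1} \sqrt{4 x + 5}}, which is not 0.

d/dx[G] = \frac{- 81 a x \sqrt{4 x + 5} - 81 a \sqrt{4 x + 5} - 1000 x^{3} \sqrt{4 x + 5} - 3000 x^{2} \sqrt{4 x + 5} - 2850 x \sqrt{4 x + 5} - 850 \sqrt{4 x + 5} - 135}{54 \sqrt{4 x + 5}}
d/dx[G] - f(x) = \frac{- 81 a \sqrt{4 x + 1} \sqrt{4 x + 5} - 3000 x^{2} \sqrt{4 x + 1} \sqrt{4 x + 5} - 3000 x \sqrt{4 x + 1} \sqrt{4 x + 5} - 850 \sqrt{4 x + 1} \sqrt{4 x + 5} - 135 \sqrt{4 x + 1} + 135 \sqrt{4 x + 5}}{54 \sqrt{4 x + 1} \sqrt{4 x + 5}} != 0.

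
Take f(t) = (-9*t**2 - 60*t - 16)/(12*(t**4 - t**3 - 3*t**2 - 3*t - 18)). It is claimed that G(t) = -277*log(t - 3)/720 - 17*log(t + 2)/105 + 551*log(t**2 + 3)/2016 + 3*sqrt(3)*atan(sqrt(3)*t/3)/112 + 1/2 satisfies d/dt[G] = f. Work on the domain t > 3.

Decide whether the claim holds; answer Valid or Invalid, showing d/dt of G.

d/dt[G] = (-9*t**2 - 60*t - 16)/(12*t**4 - 12*t**3 - 36*t**2 - 36*t - 216)
This equals f(t) exactly, so the claim holds.

Valid - differentiating G returns exactly f.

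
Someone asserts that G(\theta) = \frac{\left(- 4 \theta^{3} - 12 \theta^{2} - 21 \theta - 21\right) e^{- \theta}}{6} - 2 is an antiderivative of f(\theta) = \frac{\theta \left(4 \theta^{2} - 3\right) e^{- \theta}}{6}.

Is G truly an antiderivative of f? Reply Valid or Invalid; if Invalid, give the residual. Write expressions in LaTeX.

d/d\theta[G] = \frac{\left(4 \theta^{3} - 3 \theta\right) e^{- \theta}}{6}
This equals f(\theta) exactly, so the claim holds.

Valid - the claim checks out under differentiation.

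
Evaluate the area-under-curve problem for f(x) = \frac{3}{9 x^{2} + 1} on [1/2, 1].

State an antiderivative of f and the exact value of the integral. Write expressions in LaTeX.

Antiderivative: F(x) = \operatorname{atan}{\left(3 x \right)}; value = - \operatorname{atan}{\left(\frac{3}{2} \right)} + \operatorname{atan}{\left(3 \right)}

Any candidate F(x) must reproduce f(x) exactly when differentiated.
F(x) = \operatorname{atan}{\left(3 x \right)} is an antiderivative of f.
Check: d/dx[\operatorname{atan}{\left(3 x \right)}] = \frac{3}{9 x^{2} + 1} = f(x).
F(1) = \operatorname{atan}{\left(3 \right)}; F(1/2) = \operatorname{atan}{\left(\frac{3}{2} \right)}.
Integral = F(1) - F(1/2) = - \operatorname{atan}{\left(\frac{3}{2} \right)} + \operatorname{atan}{\left(3 \right)}.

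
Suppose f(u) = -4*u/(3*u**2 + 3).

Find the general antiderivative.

The substitution w = u**2 + 1 works: f is exactly (dF/dw)*(dw/du) for that inner function.
Check: d/du[-2*log(u**2 + 1)/3] = -4*u/(3*u**2 + 3) = f(u).

F(u) = -2*log(u**2 + 1)/3 + C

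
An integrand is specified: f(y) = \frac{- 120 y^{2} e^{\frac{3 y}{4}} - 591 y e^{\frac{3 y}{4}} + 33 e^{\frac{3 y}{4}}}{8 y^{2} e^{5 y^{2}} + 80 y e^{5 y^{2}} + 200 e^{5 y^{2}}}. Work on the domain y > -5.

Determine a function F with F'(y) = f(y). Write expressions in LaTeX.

Recognize the product-rule pattern: f = u'v + uv' with u = \frac{3}{2 \left(y + 5\right)}, v = e^{- 5 y^{2} + \frac{3 y}{4}}, so integration by parts undoes it.
Check: d/dy[\frac{3 e^{\frac{3 y}{4}} e^{- 5 y^{2}}}{2 \left(y + 5\right)}] = \frac{- 120 y^{2} e^{\frac{3 y}{4}} - 591 y e^{\frac{3 y}{4}} + 33 e^{\frac{3 y}{4}}}{8 y^{2} e^{5 y^{2}} + 80 y e^{5 y^{2}} + 200 e^{5 y^{2}}} = f(y).

An antiderivative is F(y) = \frac{3 e^{\frac{3 y}{4}} e^{- 5 y^{2}}}{2 \left(y + 5\right)}.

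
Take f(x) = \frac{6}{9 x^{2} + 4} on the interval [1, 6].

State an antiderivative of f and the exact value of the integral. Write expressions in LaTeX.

Antiderivative: F(x) = \operatorname{atan}{\left(\frac{3 x}{2} \right)}; value = - \operatorname{atan}{\left(\frac{3}{2} \right)} + \operatorname{atan}{\left(9 \right)}

Recover f(x) by differentiating a candidate F(x); any mismatch rules it out.
F(x) = \operatorname{atan}{\left(\frac{3 x}{2} \right)} is an antiderivative of f.
Check: d/dx[\operatorname{atan}{\left(\frac{3 x}{2} \right)}] = \frac{6}{9 x^{2} + 4} = f(x).
F(6) = \operatorname{atan}{\left(9 \right)}; F(1) = \operatorname{atan}{\left(\frac{3}{2} \right)}.
Integral = F(6) - F(1) = - \operatorname{atan}{\left(\frac{3}{2} \right)} + \operatorname{atan}{\left(9 \right)}.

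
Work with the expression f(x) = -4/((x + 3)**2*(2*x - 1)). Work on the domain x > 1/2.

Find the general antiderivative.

F(x) = 4*(-2*x*log(x - 1/2) + 2*x*log(x + 3) - 6*log(x - 1/2) + 6*log(x + 3) - 7)/(49*(x + 3)) + C

The denominator factors as (x + 3)**2*(2*x - 1); partial fractions split f into directly integrable pieces: -16/(49*(2*x - 1)) + 8/(49*(x + 3)) + 4/(7*(x + 3)**2).
Check: d/dx[4*(-2*x*log(x - 1/2) + 2*x*log(x + 3) - 6*log(x - 1/2) + 6*log(x + 3) - 7)/(49*(x + 3))] = -4/(2*x**3 + 11*x**2 + 12*x - 9), which equals f(x).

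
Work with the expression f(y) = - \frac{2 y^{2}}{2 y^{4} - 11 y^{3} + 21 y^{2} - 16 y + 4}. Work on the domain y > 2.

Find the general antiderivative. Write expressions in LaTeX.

F(y) = \frac{2 \left(8 \left(y - 2\right) \log{\left(y - 2 \right)} - 9 \left(y - 2\right) \log{\left(y - 1 \right)} + \left(y - 2\right) \log{\left(y - \frac{1}{2} \right)} + 12\right)}{9 \left(y - 2\right)} + C

The denominator factors as \left(y - 2\right)^{2} \left(y - 1\right) \left(2 y - 1\right); partial fractions split f into directly integrable pieces: \frac{4}{9 \left(2 y - 1\right)} - \frac{2}{y - 1} + \frac{16}{9 \left(y - 2\right)} - \frac{8}{3 \left(y - 2\right)^{2}}.
Check: d/dy[\frac{2 \left(8 \left(y - 2\right) \log{\left(y - 2 \right)} - 9 \left(y - 2\right) \log{\left(y - 1 \right)} + \left(y - 2\right) \log{\left(y - \frac{1}{2} \right)} + 12\right)}{9 \left(y - 2\right)}] = - \frac{2 y^{2}}{2 y^{4} - 11 y^{3} + 21 y^{2} - 16 y + 4} = f(y).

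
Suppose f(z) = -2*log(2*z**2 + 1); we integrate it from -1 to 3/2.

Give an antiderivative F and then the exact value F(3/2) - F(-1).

Whatever form F(z) takes, F'(z) = f(z) is non-negotiable.
F(z) = -2*z*log(2*z**2 + 1) + 4*z - 2*sqrt(2)*atan(sqrt(2)*z) is an antiderivative of f.
Check: d/dz[-2*z*log(2*z**2 + 1) + 4*z - 2*sqrt(2)*atan(sqrt(2)*z)] = -2*log(2*z**2 + 1) = f(z).
F(3/2) = -3*log(11/2) - 2*sqrt(2)*atan(3*sqrt(2)/2) + 6; F(-1) = -4 + 2*log(3) + 2*sqrt(2)*atan(sqrt(2)).
Integral = F(3/2) - F(-1) = -3*log(11/2) - 2*sqrt(2)*atan(3*sqrt(2)/2) - 2*sqrt(2)*atan(sqrt(2)) - 2*log(3) + 10.

Antiderivative: F(z) = -2*z*log(2*z**2 + 1) + 4*z - 2*sqrt(2)*atan(sqrt(2)*z); value = -3*log(11/2) - 2*sqrt(2)*atan(3*sqrt(2)/2) - 2*sqrt(2)*atan(sqrt(2)) - 2*log(3) + 10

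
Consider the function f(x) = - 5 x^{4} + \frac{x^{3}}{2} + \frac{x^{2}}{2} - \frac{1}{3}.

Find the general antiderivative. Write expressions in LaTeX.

F(x) = - \frac{x \left(24 x^{4} - 3 x^{3} - 4 x^{2} + 8\right)}{24} + C

The integrand splits into summands that can be handled one at a time.
Check: d/dx[- \frac{x \left(24 x^{4} - 3 x^{3} - 4 x^{2} + 8\right)}{24}] = - 5 x^{4} + \frac{x^{3}}{2} + \frac{x^{2}}{2} - \frac{1}{3} = f(x).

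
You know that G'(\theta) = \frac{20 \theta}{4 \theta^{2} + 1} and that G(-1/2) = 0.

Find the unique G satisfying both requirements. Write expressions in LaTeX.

G(\theta) = \frac{5 \log{\left(2 \theta^{2} + \frac{1}{2} \right)}}{2}

G'(\theta) matches the chain-rule pattern g'(h)*h' with inner function h(\theta) = 2 \theta^{2} + \frac{1}{2}; substituting u = h(\theta) collapses the integral.
A general antiderivative is \frac{5 \log{\left(2 \theta^{2} + \frac{1}{2} \right)}}{2} + C.
The condition gives C = 0 - (0) = 0.
So G(\theta) = \frac{5 \log{\left(2 \theta^{2} + \frac{1}{2} \right)}}{2}.
Check: d/d\theta[\frac{5 \log{\left(2 \theta^{2} + \frac{1}{2} \right)}}{2}] = \frac{20 \theta}{4 \theta^{2} + 1} = G'(\theta).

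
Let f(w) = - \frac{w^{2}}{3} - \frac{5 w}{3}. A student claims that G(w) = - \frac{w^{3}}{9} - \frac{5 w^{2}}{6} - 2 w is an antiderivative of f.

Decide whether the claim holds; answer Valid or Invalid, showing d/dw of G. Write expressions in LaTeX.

Invalid: d/dw[G] - f = -2, which is not 0.

d/dw[G] = - \frac{w^{2}}{3} - \frac{5 w}{3} - 2
d/dw[G] - f(w) = -2 != 0.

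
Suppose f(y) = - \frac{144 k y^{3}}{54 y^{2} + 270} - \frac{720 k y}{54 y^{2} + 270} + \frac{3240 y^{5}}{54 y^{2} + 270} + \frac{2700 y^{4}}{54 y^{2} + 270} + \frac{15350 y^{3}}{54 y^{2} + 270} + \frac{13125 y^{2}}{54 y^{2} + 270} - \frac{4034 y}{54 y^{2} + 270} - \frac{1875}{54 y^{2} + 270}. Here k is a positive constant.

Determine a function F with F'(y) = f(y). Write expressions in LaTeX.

An antiderivative is F(y) = - \frac{4 k y^{2}}{3} + 15 y^{4} + \frac{50 y^{3}}{3} - \frac{425 y^{2}}{54} - \frac{125 y}{18} + 2 \log{\left(y^{2} + 5 \right)}.

Integrate term by term and add the pieces.
Check: d/dy[- \frac{4 k y^{2}}{3} + 15 y^{4} + \frac{50 y^{3}}{3} - \frac{425 y^{2}}{54} - \frac{125 y}{18} + 2 \log{\left(y^{2} + 5 \right)}] = \frac{- 144 k y^{3} - 720 k y + 3240 y^{5} + 2700 y^{4} + 15350 y^{3} + 13125 y^{2} - 4034 y - 1875}{54 y^{2} + 270}, which equals f(y).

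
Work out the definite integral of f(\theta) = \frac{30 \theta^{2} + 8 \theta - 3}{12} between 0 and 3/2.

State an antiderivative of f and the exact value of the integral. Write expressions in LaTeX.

Antiderivative: F(\theta) = \frac{\theta \left(10 \theta^{2} + 4 \theta - 3\right)}{12}; value = \frac{51}{16}

Whatever form F(\theta) takes, F'(\theta) = f(\theta) is non-negotiable.
F(\theta) = \frac{\theta \left(10 \theta^{2} + 4 \theta - 3\right)}{12} is an antiderivative of f.
Check: d/d\theta[\frac{\theta \left(10 \theta^{2} + 4 \theta - 3\right)}{12}] = \frac{5 \theta^{2}}{2} + \frac{2 \theta}{3} - \frac{1}{4}, which equals f(\theta).
F(3/2) = \frac{51}{16}; F(0) = 0.
Integral = F(3/2) - F(0) = \frac{51}{16}.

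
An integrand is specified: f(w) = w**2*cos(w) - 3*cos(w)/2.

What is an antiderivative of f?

An antiderivative is F(w) = w**2*sin(w) + 2*w*cos(w) - 7*sin(w)/2.

The integrand splits into summands that can be handled one at a time.
Check: d/dw[w**2*sin(w) + 2*w*cos(w) - 7*sin(w)/2] = w**2*cos(w) - 3*cos(w)/2 = f(w).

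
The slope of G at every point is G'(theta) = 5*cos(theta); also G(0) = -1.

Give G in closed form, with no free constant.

Since d/dtheta undoes antidifferentiation here, G(theta) must give back the stated G'(theta).
A general antiderivative is 5*sin(theta) + C.
The condition gives C = -1 - (0) = -1.
So G(theta) = 5*sin(theta) - 1.
Check: d/dtheta[5*sin(theta) - 1] = 5*cos(theta) = G'(theta).

G(theta) = 5*sin(theta) - 1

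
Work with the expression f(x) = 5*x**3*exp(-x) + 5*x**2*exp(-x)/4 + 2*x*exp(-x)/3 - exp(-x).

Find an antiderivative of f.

An antiderivative is F(x) = (-60*x**3 - 195*x**2 - 398*x - 386)*exp(-x)/12.

Recognize the product-rule pattern: f = u'v + uv' with u = -5*x**3 - 65*x**2/4 - 199*x/6 - 193/6, v = exp(-x), so integration by parts undoes it.
Check: d/dx[(-60*x**3 - 195*x**2 - 398*x - 386)*exp(-x)/12] = (60*x**3 + 15*x**2 + 8*x - 12)*exp(-x)/12, which equals f(x).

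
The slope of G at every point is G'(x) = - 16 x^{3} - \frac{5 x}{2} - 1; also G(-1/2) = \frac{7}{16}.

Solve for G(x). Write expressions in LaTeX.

Integrate term by term and add the pieces.
A general antiderivative is - 4 x^{4} - \frac{5 x^{2}}{4} - x - \frac{1}{2} + C.
The condition gives C = \frac{7}{16} - (- \frac{9}{16}) = 1.
So G(x) = - 4 x^{4} - \frac{5 x^{2}}{4} - x + \frac{1}{2}.
Check: d/dx[- 4 x^{4} - \frac{5 x^{2}}{4} - x + \frac{1}{2}] = - 16 x^{3} - \frac{5 x}{2} - 1 = G'(x).

G(x) = - 4 x^{4} - \frac{5 x^{2}}{4} - x + \frac{1}{2}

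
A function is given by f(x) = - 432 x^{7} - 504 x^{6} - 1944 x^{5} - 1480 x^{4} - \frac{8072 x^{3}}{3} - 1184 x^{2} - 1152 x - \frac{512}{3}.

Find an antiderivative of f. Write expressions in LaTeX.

f matches the chain-rule pattern g'(h)*h' with inner function h(x) = 3 x^{2} + x + 4; substituting u = h(x) collapses the integral.
Check: d/dx[- \frac{2 \left(3 x^{2} + x + 4\right)^{4}}{3}] = - 432 x^{7} - 504 x^{6} - 1944 x^{5} - 1480 x^{4} - \frac{8072 x^{3}}{3} - 1184 x^{2} - 1152 x - \frac{512}{3} = f(x).

An antiderivative is F(x) = - \frac{2 \left(3 x^{2} + x + 4\right)^{4}}{3}.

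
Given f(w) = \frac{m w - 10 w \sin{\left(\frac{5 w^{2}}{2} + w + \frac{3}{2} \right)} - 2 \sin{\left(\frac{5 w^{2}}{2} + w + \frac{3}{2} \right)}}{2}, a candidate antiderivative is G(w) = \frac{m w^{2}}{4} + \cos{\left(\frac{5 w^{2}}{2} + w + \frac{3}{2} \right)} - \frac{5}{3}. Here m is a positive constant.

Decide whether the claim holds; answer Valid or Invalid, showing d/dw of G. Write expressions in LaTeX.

d/dw[G] = \frac{m w}{2} - 5 w \sin{\left(\frac{5 w^{2}}{2} + w + \frac{3}{2} \right)} - \sin{\left(\frac{5 w^{2}}{2} + w + \frac{3}{2} \right)}
This equals f(w) exactly, so the claim holds.

Valid: G'(w) = f(w).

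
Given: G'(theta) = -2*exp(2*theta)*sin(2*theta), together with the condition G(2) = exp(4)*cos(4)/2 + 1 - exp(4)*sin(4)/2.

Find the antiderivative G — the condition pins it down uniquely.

G(theta) = -exp(2*theta)*sin(2*theta)/2 + exp(2*theta)*cos(2*theta)/2 + 1

Whatever form G(theta) takes, its d/dtheta must return the stated G'(theta).
A general antiderivative is -exp(2*theta)*sin(2*theta)/2 + exp(2*theta)*cos(2*theta)/2 + C.
The condition gives C = exp(4)*cos(4)/2 + 1 - exp(4)*sin(4)/2 - (exp(4)*cos(4)/2 - exp(4)*sin(4)/2) = 1.
So G(theta) = -exp(2*theta)*sin(2*theta)/2 + exp(2*theta)*cos(2*theta)/2 + 1.
Check: d/dtheta[-exp(2*theta)*sin(2*theta)/2 + exp(2*theta)*cos(2*theta)/2 + 1] = -2*exp(2*theta)*sin(2*theta) = G'(theta).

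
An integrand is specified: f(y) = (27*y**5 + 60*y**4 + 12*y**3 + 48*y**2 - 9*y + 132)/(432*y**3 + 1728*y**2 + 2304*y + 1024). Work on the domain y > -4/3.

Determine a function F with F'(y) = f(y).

Recognize the product-rule pattern: f = u'v + uv' with u = -3/(4*(3*y + 4)**2), v = -y**5/4 - y**3/3 - y/4 + 5/3, so integration by parts undoes it.
Check: d/dy[(3*y**5 + 4*y**3 + 3*y - 20)/(144*y**2 + 384*y + 256)] = (27*y**5 + 60*y**4 + 12*y**3 + 48*y**2 - 9*y + 132)/(432*y**3 + 1728*y**2 + 2304*y + 1024) = f(y).

An antiderivative is F(y) = (3*y**5 + 4*y**3 + 3*y - 20)/(144*y**2 + 384*y + 256).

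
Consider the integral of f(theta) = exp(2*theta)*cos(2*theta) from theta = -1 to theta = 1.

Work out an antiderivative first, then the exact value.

Since d/dtheta undoes antidifferentiation here, F'(theta) = f(theta) is required of F(theta).
F(theta) = (sin(2*theta) + cos(2*theta))*exp(2*theta)/4 is an antiderivative of f.
Check: d/dtheta[(sin(2*theta) + cos(2*theta))*exp(2*theta)/4] = exp(2*theta)*cos(2*theta) = f(theta).
F(1) = exp(2)*cos(2)/4 + exp(2)*sin(2)/4; F(-1) = -exp(-2)*sin(2)/4 + exp(-2)*cos(2)/4.
Integral = F(1) - F(-1) = exp(2)*cos(2)/4 - exp(-2)*cos(2)/4 + exp(-2)*sin(2)/4 + exp(2)*sin(2)/4.

Antiderivative: F(theta) = (sin(2*theta) + cos(2*theta))*exp(2*theta)/4; value = exp(2)*cos(2)/4 - exp(-2)*cos(2)/4 + exp(-2)*sin(2)/4 + exp(2)*sin(2)/4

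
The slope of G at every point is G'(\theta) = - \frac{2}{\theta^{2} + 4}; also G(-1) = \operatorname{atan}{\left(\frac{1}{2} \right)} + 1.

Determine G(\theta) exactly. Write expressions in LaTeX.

G(\theta) = 1 - \operatorname{atan}{\left(\frac{\theta}{2} \right)}

Recover the given G'(\theta) by differentiating a candidate G(\theta); any mismatch rules it out.
A general antiderivative is - \operatorname{atan}{\left(\frac{\theta}{2} \right)} + C.
The condition gives C = \operatorname{atan}{\left(\frac{1}{2} \right)} + 1 - (\operatorname{atan}{\left(\frac{1}{2} \right)}) = 1.
So G(\theta) = 1 - \operatorname{atan}{\left(\frac{\theta}{2} \right)}.
Check: d/d\theta[1 - \operatorname{atan}{\left(\frac{\theta}{2} \right)}] = - \frac{2}{\theta^{2} + 4} = G'(\theta).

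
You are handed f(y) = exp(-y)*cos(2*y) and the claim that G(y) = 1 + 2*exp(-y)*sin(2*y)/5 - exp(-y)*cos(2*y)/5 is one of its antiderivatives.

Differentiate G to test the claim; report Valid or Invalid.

Valid - differentiating G returns exactly f.

d/dy[G] = exp(-y)*cos(2*y)
This equals f(y) exactly, so the claim holds.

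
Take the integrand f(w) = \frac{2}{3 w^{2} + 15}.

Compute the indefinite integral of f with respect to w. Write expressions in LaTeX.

Differentiate the proposed F(w) back; it has to land on f(w) exactly.
Check: d/dw[\frac{2 \sqrt{5} \operatorname{atan}{\left(\frac{\sqrt{5} w}{5} \right)}}{15}] = \frac{2}{3 w^{2} + 15} = f(w).

F(w) = \frac{2 \sqrt{5} \operatorname{atan}{\left(\frac{\sqrt{5} w}{5} \right)}}{15} + C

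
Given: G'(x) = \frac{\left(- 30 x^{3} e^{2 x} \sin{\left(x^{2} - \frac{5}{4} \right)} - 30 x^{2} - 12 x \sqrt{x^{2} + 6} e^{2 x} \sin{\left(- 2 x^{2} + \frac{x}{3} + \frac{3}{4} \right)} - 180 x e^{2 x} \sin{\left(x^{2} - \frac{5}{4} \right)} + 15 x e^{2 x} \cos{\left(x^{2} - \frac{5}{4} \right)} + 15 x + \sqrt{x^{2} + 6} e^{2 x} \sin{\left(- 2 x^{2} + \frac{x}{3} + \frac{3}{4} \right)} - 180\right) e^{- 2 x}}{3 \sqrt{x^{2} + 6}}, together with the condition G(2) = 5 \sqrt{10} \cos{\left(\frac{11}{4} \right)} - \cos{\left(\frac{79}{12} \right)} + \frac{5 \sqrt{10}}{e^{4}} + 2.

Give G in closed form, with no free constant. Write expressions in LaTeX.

G(x) = \left(5 \sqrt{x^{2} + 6} \left(e^{2 x} \cos{\left(x^{2} - \frac{5}{4} \right)} + 1\right) - e^{2 x} \cos{\left(- 2 x^{2} + \frac{x}{3} + \frac{3}{4} \right)} + 2 e^{2 x}\right) e^{- 2 x}

Whatever form G(x) takes, its d/dx must return the stated G'(x).
A general antiderivative is \frac{5 \sqrt{x^{2} + 6} \left(2 \cos{\left(x^{2} - \frac{5}{4} \right)} + 2 e^{- 2 x}\right)}{2} - \cos{\left(- 2 x^{2} + \frac{x}{3} + \frac{3}{4} \right)} + C.
The condition gives C = 5 \sqrt{10} \cos{\left(\frac{11}{4} \right)} - \cos{\left(\frac{79}{12} \right)} + \frac{5 \sqrt{10}}{e^{4}} + 2 - (5 \sqrt{10} \cos{\left(\frac{11}{4} \right)} - \cos{\left(\frac{79}{12} \right)} + \frac{5 \sqrt{10}}{e^{4}}) = 2.
So G(x) = \left(5 \sqrt{x^{2} + 6} \left(e^{2 x} \cos{\left(x^{2} - \frac{5}{4} \right)} + 1\right) - e^{2 x} \cos{\left(- 2 x^{2} + \frac{x}{3} + \frac{3}{4} \right)} + 2 e^{2 x}\right) e^{- 2 x}.
Check: d/dx[\left(5 \sqrt{x^{2} + 6} \left(e^{2 x} \cos{\left(x^{2} - \frac{5}{4} \right)} + 1\right) - e^{2 x} \cos{\left(- 2 x^{2} + \frac{x}{3} + \frac{3}{4} \right)} + 2 e^{2 x}\right) e^{- 2 x}] = \frac{\left(- 30 x^{3} e^{2 x} \sin{\left(x^{2} - \frac{5}{4} \right)} - 30 x^{2} - 12 x \sqrt{x^{2} + 6} e^{2 x} \sin{\left(- 2 x^{2} + \frac{x}{3} + \frac{3}{4} \right)} - 180 x e^{2 x} \sin{\left(x^{2} - \frac{5}{4} \right)} + 15 x e^{2 x} \cos{\left(x^{2} - \frac{5}{4} \right)} + 15 x + \sqrt{x^{2} + 6} e^{2 x} \sin{\left(- 2 x^{2} + \frac{x}{3} + \frac{3}{4} \right)} - 180\right) e^{- 2 x}}{3 \sqrt{x^{2} + 6}} = G'(x).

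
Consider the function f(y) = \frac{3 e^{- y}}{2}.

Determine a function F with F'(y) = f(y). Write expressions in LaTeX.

An antiderivative is F(y) = - \frac{3 e^{- y}}{2}.

Recover f(y) by differentiating a candidate F(y); any mismatch rules it out.
Check: d/dy[- \frac{3 e^{- y}}{2}] = \frac{3 e^{- y}}{2} = f(y).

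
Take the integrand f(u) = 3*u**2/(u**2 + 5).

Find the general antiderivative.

An antiderivative F(u) passes only if d/du[F] lands on f(u) exactly.
Check: d/du[3*u - 3*sqrt(5)*atan(sqrt(5)*u/5)] = 3*u**2/(u**2 + 5) = f(u).

F(u) = 3*u - 3*sqrt(5)*atan(sqrt(5)*u/5) + C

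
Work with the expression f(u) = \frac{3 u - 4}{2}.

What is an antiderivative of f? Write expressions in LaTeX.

An antiderivative is F(u) = \frac{3 u^{2}}{4} - 2 u.

A first test for any F(u): its u-derivative must equal f(u) identically.
Check: d/du[\frac{3 u^{2}}{4} - 2 u] = \frac{3 u}{2} - 2, which equals f(u).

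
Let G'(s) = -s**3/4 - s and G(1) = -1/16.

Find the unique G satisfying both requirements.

G(s) = -s**4/16 - s**2/2 + 1/2

Integrate term by term and add the pieces.
A general antiderivative is -s**4/16 - s**2/2 + C.
The condition gives C = -1/16 - (-9/16) = 1/2.
So G(s) = -s**4/16 - s**2/2 + 1/2.
Check: d/ds[-s**4/16 - s**2/2 + 1/2] = -s**3/4 - s = G'(s).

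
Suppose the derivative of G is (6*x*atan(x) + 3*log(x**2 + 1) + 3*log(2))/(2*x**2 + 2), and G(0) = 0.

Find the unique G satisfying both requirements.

G(x) = 3*log(x**2 + 1)*atan(x)/2 + 3*log(2)*atan(x)/2

G'(x) has the shape u'v + uv' for u = 3*atan(x)/2 and v = log(2*x**2 + 2) — it is the derivative of the product u*v.
A general antiderivative is 3*log(2*x**2 + 2)*atan(x)/2 + C.
The condition gives C = 0 - (0) = 0.
So G(x) = 3*log(x**2 + 1)*atan(x)/2 + 3*log(2)*atan(x)/2.
Check: d/dx[3*log(x**2 + 1)*atan(x)/2 + 3*log(2)*atan(x)/2] = (6*x*atan(x) + 3*log(x**2 + 1) + 3*log(2))/(2*x**2 + 2) = G'(x).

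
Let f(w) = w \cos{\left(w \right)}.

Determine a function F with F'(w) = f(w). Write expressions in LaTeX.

Since d/dw undoes antidifferentiation here, F'(w) = f(w) is required of F(w).
Check: d/dw[w \sin{\left(w \right)} + \cos{\left(w \right)}] = w \cos{\left(w \right)} = f(w).

An antiderivative is F(w) = w \sin{\left(w \right)} + \cos{\left(w \right)}.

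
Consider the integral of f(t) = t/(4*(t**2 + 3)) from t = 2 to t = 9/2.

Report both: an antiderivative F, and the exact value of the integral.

The substitution u = t**2 + 3 works: f is exactly (dF/du)*(du/dt) for that inner function.
F(t) = log(t**2 + 3)/8 is an antiderivative of f.
Check: d/dt[log(t**2 + 3)/8] = t/(4*t**2 + 12), which equals f(t).
F(9/2) = log(93/4)/8; F(2) = log(7)/8.
Integral = F(9/2) - F(2) = -log(7)/8 + log(93/4)/8.

Antiderivative: F(t) = log(t**2 + 3)/8; value = -log(7)/8 + log(93/4)/8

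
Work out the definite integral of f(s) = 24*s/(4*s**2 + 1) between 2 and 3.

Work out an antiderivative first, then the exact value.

Antiderivative: F(s) = 3*log(4*s**2 + 1); value = -3*log(17) + 3*log(37)

f matches the chain-rule pattern g'(h)*h' with inner function h(s) = 4*s**2 + 1; substituting u = h(s) collapses the integral.
F(s) = 3*log(4*s**2 + 1) is an antiderivative of f.
Check: d/ds[3*log(4*s**2 + 1)] = 24*s/(4*s**2 + 1) = f(s).
F(3) = 3*log(37); F(2) = 3*log(17).
Integral = F(3) - F(2) = -3*log(17) + 3*log(37).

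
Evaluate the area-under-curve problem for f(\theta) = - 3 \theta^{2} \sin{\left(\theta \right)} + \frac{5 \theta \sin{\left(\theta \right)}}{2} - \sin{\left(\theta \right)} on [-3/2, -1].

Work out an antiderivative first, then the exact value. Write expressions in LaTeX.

Antiderivative: F(\theta) = 3 \theta^{2} \cos{\left(\theta \right)} - 6 \theta \sin{\left(\theta \right)} - \frac{5 \theta \cos{\left(\theta \right)}}{2} + \frac{5 \sin{\left(\theta \right)}}{2} - 5 \cos{\left(\theta \right)}; value = - \frac{17 \sin{\left(1 \right)}}{2} - \frac{11 \cos{\left(\frac{3}{2} \right)}}{2} + \frac{\cos{\left(1 \right)}}{2} + \frac{23 \sin{\left(\frac{3}{2} \right)}}{2}

Integrate term by term and add the pieces.
F(\theta) = 3 \theta^{2} \cos{\left(\theta \right)} - 6 \theta \sin{\left(\theta \right)} - \frac{5 \theta \cos{\left(\theta \right)}}{2} + \frac{5 \sin{\left(\theta \right)}}{2} - 5 \cos{\left(\theta \right)} is an antiderivative of f.
Check: d/d\theta[3 \theta^{2} \cos{\left(\theta \right)} - 6 \theta \sin{\left(\theta \right)} - \frac{5 \theta \cos{\left(\theta \right)}}{2} + \frac{5 \sin{\left(\theta \right)}}{2} - 5 \cos{\left(\theta \right)}] = - 3 \theta^{2} \sin{\left(\theta \right)} + \frac{5 \theta \sin{\left(\theta \right)}}{2} - \sin{\left(\theta \right)} = f(\theta).
F(-1) = - \frac{17 \sin{\left(1 \right)}}{2} + \frac{\cos{\left(1 \right)}}{2}; F(-3/2) = - \frac{23 \sin{\left(\frac{3}{2} \right)}}{2} + \frac{11 \cos{\left(\frac{3}{2} \right)}}{2}.
Integral = F(-1) - F(-3/2) = - \frac{17 \sin{\left(1 \right)}}{2} - \frac{11 \cos{\left(\frac{3}{2} \right)}}{2} + \frac{\cos{\left(1 \right)}}{2} + \frac{23 \sin{\left(\frac{3}{2} \right)}}{2}.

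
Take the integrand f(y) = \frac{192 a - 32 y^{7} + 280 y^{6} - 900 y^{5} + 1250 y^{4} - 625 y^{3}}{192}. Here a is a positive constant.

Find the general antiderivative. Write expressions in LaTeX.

Any candidate F(y) must reproduce f(y) exactly when differentiated.
Check: d/dy[\frac{y \left(768 a - y^{3} \left(5 - 2 y\right)^{4}\right)}{768}] = a - \frac{y^{7}}{6} + \frac{35 y^{6}}{24} - \frac{75 y^{5}}{16} + \frac{625 y^{4}}{96} - \frac{625 y^{3}}{192}, which equals f(y).

F(y) = \frac{y \left(768 a - y^{3} \left(5 - 2 y\right)^{4}\right)}{768} + C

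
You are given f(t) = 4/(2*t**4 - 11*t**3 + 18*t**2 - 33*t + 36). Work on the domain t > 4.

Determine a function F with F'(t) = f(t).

Factor the denominator ((t - 4)*(2*t - 3)*(t**2 + 3)) and decompose: f = 4*(11*t + 6)/(399*(t**2 + 3)) - 32/(105*(2*t - 3)) + 4/(95*(t - 4)); each piece integrates to a log, atan, or power term.
Check: d/dt[4*log(t - 4)/95 - 16*log(t - 3/2)/105 + 22*log(t**2 + 3)/399 + 8*sqrt(3)*atan(sqrt(3)*t/3)/399] = 4/(2*t**4 - 11*t**3 + 18*t**2 - 33*t + 36) = f(t).

An antiderivative is F(t) = 4*log(t - 4)/95 - 16*log(t - 3/2)/105 + 22*log(t**2 + 3)/399 + 8*sqrt(3)*atan(sqrt(3)*t/3)/399.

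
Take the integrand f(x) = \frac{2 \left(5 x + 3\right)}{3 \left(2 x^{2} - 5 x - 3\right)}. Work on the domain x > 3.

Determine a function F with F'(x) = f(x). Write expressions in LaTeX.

An antiderivative is F(x) = \frac{12 \log{\left(x - 3 \right)}}{7} - \frac{\log{\left(x + \frac{1}{2} \right)}}{21}.

Factor the denominator (3 \left(x - 3\right) \left(2 x + 1\right)) and decompose: f = - \frac{2}{21 \left(2 x + 1\right)} + \frac{12}{7 \left(x - 3\right)}; each piece integrates to a log, atan, or power term.
Check: d/dx[\frac{12 \log{\left(x - 3 \right)}}{7} - \frac{\log{\left(x + \frac{1}{2} \right)}}{21}] = \frac{10 x + 6}{6 x^{2} - 15 x - 9}, which equals f(x).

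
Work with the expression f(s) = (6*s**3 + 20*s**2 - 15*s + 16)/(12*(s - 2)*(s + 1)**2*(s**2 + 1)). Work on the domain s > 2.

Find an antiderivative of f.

The denominator factors as 12*(s - 2)*(s + 1)**2*(s**2 + 1); partial fractions split f into directly integrable pieces: (13*s + 46)/(120*(s**2 + 1)) - 23/(72*(s + 1)) - 5/(8*(s + 1)**2) + 19/(90*(s - 2)).
Check: d/ds[(152*s*log(s - 2) - 230*s*log(s + 1) + 39*s*log(s**2 + 1) + 276*s*atan(s) + 152*log(s - 2) - 230*log(s + 1) + 39*log(s**2 + 1) + 276*atan(s) + 450)/(720*(s + 1))] = (6*s**3 + 20*s**2 - 15*s + 16)/(12*s**5 - 24*s**3 - 24*s**2 - 36*s - 24), which equals f(s).

An antiderivative is F(s) = (152*s*log(s - 2) - 230*s*log(s + 1) + 39*s*log(s**2 + 1) + 276*s*atan(s) + 152*log(s - 2) - 230*log(s + 1) + 39*log(s**2 + 1) + 276*atan(s) + 450)/(720*(s + 1)).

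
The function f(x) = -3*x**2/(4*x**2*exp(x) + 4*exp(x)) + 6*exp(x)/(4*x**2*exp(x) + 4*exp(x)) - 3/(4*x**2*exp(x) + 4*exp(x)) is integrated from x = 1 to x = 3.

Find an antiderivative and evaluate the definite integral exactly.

Integrate term by term and add the pieces.
F(x) = 3*(2*exp(x)*atan(x) + 1)*exp(-x)/4 is an antiderivative of f.
Check: d/dx[3*(2*exp(x)*atan(x) + 1)*exp(-x)/4] = (-3*x**2 + 6*exp(x) - 3)/(4*x**2*exp(x) + 4*exp(x)), which equals f(x).
F(3) = 3*exp(-3)/4 + 3*atan(3)/2; F(1) = 3*exp(-1)/4 + 3*pi/8.
Integral = F(3) - F(1) = -3*pi/8 - 3*exp(-1)/4 + 3*exp(-3)/4 + 3*atan(3)/2.

Antiderivative: F(x) = 3*(2*exp(x)*atan(x) + 1)*exp(-x)/4; value = -3*pi/8 - 3*exp(-1)/4 + 3*exp(-3)/4 + 3*atan(3)/2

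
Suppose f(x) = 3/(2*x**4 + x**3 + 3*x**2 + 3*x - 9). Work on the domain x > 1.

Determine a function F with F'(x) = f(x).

An antiderivative is F(x) = 3*log(x - 1)/20 - 4*log(x + 3/2)/35 - log(x**2 + 3)/56 - 3*sqrt(3)*atan(sqrt(3)*x/3)/28.

The denominator factors as (x - 1)*(2*x + 3)*(x**2 + 3); partial fractions split f into directly integrable pieces: -(x + 9)/(28*(x**2 + 3)) - 8/(35*(2*x + 3)) + 3/(20*(x - 1)).
Check: d/dx[3*log(x - 1)/20 - 4*log(x + 3/2)/35 - log(x**2 + 3)/56 - 3*sqrt(3)*atan(sqrt(3)*x/3)/28] = 3/(2*x**4 + x**3 + 3*x**2 + 3*x - 9) = f(x).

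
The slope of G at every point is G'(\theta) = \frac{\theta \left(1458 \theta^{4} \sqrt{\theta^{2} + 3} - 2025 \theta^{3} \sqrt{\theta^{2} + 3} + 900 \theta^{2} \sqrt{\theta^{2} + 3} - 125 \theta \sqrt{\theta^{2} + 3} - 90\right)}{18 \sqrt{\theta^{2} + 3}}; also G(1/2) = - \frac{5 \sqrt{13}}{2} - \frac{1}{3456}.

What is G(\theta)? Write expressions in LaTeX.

Whatever form G(\theta) takes, its d/d\theta must return the stated G'(\theta).
A general antiderivative is - 5 \sqrt{\theta^{2} + 3} + \frac{\left(3 \theta^{2} - \frac{5 \theta}{3}\right)^{3}}{2} + C.
The condition gives C = - \frac{5 \sqrt{13}}{2} - \frac{1}{3456} - (- \frac{5 \sqrt{13}}{2} - \frac{1}{3456}) = 0.
So G(\theta) = \frac{27 \theta^{6}}{2} - \frac{45 \theta^{5}}{2} + \frac{25 \theta^{4}}{2} - \frac{125 \theta^{3}}{54} - 5 \sqrt{\theta^{2} + 3}.
Check: d/d\theta[\frac{27 \theta^{6}}{2} - \frac{45 \theta^{5}}{2} + \frac{25 \theta^{4}}{2} - \frac{125 \theta^{3}}{54} - 5 \sqrt{\theta^{2} + 3}] = \frac{1458 \theta^{5} \sqrt{\theta^{2} + 3} - 2025 \theta^{4} \sqrt{\theta^{2} + 3} + 900 \theta^{3} \sqrt{\theta^{2} + 3} - 125 \theta^{2} \sqrt{\theta^{2} + 3} - 90 \theta}{18 \sqrt{\theta^{2} + 3}}, which equals G'(\theta).

G(\theta) = \frac{27 \theta^{6}}{2} - \frac{45 \theta^{5}}{2} + \frac{25 \theta^{4}}{2} - \frac{125 \theta^{3}}{54} - 5 \sqrt{\theta^{2} + 3}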